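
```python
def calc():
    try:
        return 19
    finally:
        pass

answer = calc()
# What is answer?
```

Step-by-step execution trace:
1. `calc()` enters try: `return 19` sets pending return value 19.
2. Before returning, `finally: pass` runs (no effect).
3. calc() returns 19 → answer = 19.
Result: 19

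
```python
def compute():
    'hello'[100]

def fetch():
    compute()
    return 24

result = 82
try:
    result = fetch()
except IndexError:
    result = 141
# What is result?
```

Step-by-step execution trace:
1. result starts at 82.
2. try: `fetch()` calls `compute()`.
3. `compute()` evaluates `'hello'[100]`, which raises IndexError; it propagates through fetch (uncaught).
4. `return 24` in fetch is not reached; the assignment to result does not complete.
5. `except IndexError` matches → result = 141.
Result: 141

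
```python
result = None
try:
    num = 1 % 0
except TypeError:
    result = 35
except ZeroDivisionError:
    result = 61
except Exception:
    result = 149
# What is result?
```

Step-by-step execution trace:
1. `num = 1 % 0` raises ZeroDivisionError.
2. `except TypeError` does not match ZeroDivisionError; skipped.
3. `except ZeroDivisionError` matches → result = 61.
4. Remaining except clauses are skipped.
Result: 61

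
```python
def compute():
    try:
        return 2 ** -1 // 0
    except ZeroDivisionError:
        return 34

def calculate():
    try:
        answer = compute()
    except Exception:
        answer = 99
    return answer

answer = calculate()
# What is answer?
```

Step-by-step execution trace:
1. `calculate()` calls `compute()`.
2. In compute: `2 ** -1 // 0` raises ZeroDivisionError; `except ZeroDivisionError` catches it → returns 34.
3. In calculate: `answer = compute()` → answer = 34. No exception reaches calculate.
4. `except Exception` is skipped; calculate returns 34.
5. answer = 34.
Result: 34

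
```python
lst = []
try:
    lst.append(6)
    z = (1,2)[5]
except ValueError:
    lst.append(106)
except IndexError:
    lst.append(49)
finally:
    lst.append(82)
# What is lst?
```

Step-by-step execution trace:
1. try: `lst.append(6)` → lst = [6].
2. `z = (1,2)[5]` raises IndexError.
3. `except ValueError` does not match IndexError; skipped.
4. `except IndexError` matches → `lst.append(49)` → lst = [6, 49].
5. finally always runs: `lst.append(82)` → lst = [6, 49, 82].
Result: [6, 49, 82]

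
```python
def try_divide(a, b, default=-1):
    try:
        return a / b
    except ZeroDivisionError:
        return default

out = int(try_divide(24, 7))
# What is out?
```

Step-by-step execution trace:
1. `try_divide(24, 7)` enters try: `return 24 / 7` → returns 3.4285714285714284. No exception raised.
2. `except ZeroDivisionError` is skipped.
3. `int(3.4285714285714284)` → 3 → out = 3.
Result: 3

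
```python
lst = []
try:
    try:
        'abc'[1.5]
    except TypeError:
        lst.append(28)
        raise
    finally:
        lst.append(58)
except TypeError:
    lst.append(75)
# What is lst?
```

Step-by-step execution trace:
1. Inner try: `'abc'[1.5]` raises TypeError.
2. Inner `except TypeError` matches → `lst.append(28)` → lst = [28].
3. bare `raise` re-raises TypeError.
4. Inner `finally` runs during unwinding: `lst.append(58)` → lst = [28, 58].
5. Outer `except TypeError` matches → `lst.append(75)` → lst = [28, 58, 75].
Result: [28, 58, 75]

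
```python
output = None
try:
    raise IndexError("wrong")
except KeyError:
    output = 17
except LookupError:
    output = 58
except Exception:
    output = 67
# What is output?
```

Step-by-step execution trace:
1. `raise IndexError(...)` raises IndexError.
2. `except KeyError` does not match (IndexError is not a subclass of KeyError); skipped.
3. `except LookupError` matches (IndexError is a subclass of LookupError) → output = 58.
4. `except Exception` is not reached.
Result: 58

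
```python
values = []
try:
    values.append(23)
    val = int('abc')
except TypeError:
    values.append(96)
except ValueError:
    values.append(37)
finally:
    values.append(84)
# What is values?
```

Step-by-step execution trace:
1. try: `values.append(23)` → values = [23].
2. `val = int('abc')` raises ValueError.
3. `except TypeError` does not match ValueError; skipped.
4. `except ValueError` matches → `values.append(37)` → values = [23, 37].
5. finally always runs: `values.append(84)` → values = [23, 37, 84].
Result: [23, 37, 84]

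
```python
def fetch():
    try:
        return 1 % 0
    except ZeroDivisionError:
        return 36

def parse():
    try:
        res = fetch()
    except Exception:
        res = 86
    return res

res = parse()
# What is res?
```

Step-by-step execution trace:
1. `parse()` calls `fetch()`.
2. In fetch: `1 % 0` raises ZeroDivisionError; `except ZeroDivisionError` catches it → returns 36.
3. In parse: `res = fetch()` → res = 36. No exception reaches parse.
4. `except Exception` is skipped; parse returns 36.
5. res = 36.
Result: 36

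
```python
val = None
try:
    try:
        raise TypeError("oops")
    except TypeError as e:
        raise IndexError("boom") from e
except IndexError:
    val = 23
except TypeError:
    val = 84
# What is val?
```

Step-by-step execution trace:
1. Inner try raises TypeError; inner `except TypeError as e` catches it.
2. `raise IndexError(...) from e` raises IndexError (TypeError is attached as __cause__, but only IndexError is active).
3. Outer `except IndexError` matches → val = 23.
4. `except TypeError` is not reached.
Result: 23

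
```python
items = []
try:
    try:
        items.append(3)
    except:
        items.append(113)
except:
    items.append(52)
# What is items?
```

Step-by-step execution trace:
1. Inner try: `items.append(3)` → items = [3]. No exception raised.
2. Inner `except` is skipped.
3. Inner try completes normally; outer `except` is skipped.
Result: [3]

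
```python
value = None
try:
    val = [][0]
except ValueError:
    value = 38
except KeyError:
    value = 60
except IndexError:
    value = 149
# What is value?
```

Step-by-step execution trace:
1. `val = [][0]` raises IndexError.
2. `except ValueError` does not match IndexError; skipped.
3. `except KeyError` does not match IndexError; skipped.
4. `except IndexError` matches → value = 149.
Result: 149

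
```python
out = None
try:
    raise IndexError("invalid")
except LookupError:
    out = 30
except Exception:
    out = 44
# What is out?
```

Step-by-step execution trace:
1. `raise IndexError(...)` raises IndexError.
2. `except LookupError` matches (IndexError is a subclass of LookupError) → out = 30.
3. `except Exception` is not reached.
Result: 30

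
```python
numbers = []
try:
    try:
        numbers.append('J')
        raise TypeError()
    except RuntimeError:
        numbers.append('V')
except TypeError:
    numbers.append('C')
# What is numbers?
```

Step-by-step execution trace:
1. Inner try: `numbers.append('J')` → numbers = ['J'].
2. `raise TypeError()` raises TypeError.
3. Inner `except RuntimeError` does not match TypeError; exception propagates to outer try.
4. Outer `except TypeError` matches → `numbers.append('C')` → numbers = ['J', 'C'].
Result: ['J', 'C']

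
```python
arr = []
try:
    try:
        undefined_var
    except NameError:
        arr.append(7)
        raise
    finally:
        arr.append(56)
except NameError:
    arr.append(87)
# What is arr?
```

Step-by-step execution trace:
1. Inner try: `undefined_var` raises NameError.
2. Inner `except NameError` matches → `arr.append(7)` → arr = [7].
3. bare `raise` re-raises NameError.
4. Inner `finally` runs during unwinding: `arr.append(56)` → arr = [7, 56].
5. Outer `except NameError` matches → `arr.append(87)` → arr = [7, 56, 87].
Result: [7, 56, 87]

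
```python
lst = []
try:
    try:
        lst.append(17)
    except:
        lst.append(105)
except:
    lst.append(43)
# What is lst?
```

Step-by-step execution trace:
1. Inner try: `lst.append(17)` → lst = [17]. No exception raised.
2. Inner `except` is skipped.
3. Inner try completes normally; outer `except` is skipped.
Result: [17]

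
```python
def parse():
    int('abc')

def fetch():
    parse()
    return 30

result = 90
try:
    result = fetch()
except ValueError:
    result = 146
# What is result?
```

Step-by-step execution trace:
1. result starts at 90.
2. try: `fetch()` calls `parse()`.
3. `parse()` evaluates `int('abc')`, which raises ValueError; it propagates through fetch (uncaught).
4. `return 30` in fetch is not reached; the assignment to result does not complete.
5. `except ValueError` matches → result = 146.
Result: 146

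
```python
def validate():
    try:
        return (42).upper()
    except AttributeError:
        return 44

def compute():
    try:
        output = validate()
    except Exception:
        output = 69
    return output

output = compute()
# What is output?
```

Step-by-step execution trace:
1. `compute()` calls `validate()`.
2. In validate: `(42).upper()` raises AttributeError; `except AttributeError` catches it → returns 44.
3. In compute: `output = validate()` → output = 44. No exception reaches compute.
4. `except Exception` is skipped; compute returns 44.
5. output = 44.
Result: 44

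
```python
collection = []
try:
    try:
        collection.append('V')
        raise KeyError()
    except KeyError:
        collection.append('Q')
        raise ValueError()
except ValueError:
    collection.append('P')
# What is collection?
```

Step-by-step execution trace:
1. Inner try: `collection.append('V')` → collection = ['V'].
2. `raise KeyError()` raises KeyError.
3. Inner `except KeyError` matches → `collection.append('Q')` → collection = ['V', 'Q'].
4. `raise ValueError()` raises ValueError; propagates to outer try.
5. Outer `except ValueError` matches → `collection.append('P')` → collection = ['V', 'Q', 'P'].
Result: ['V', 'Q', 'P']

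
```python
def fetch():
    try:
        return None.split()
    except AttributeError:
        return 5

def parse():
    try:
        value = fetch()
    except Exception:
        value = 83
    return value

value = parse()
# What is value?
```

Step-by-step execution trace:
1. `parse()` calls `fetch()`.
2. In fetch: `None.split()` raises AttributeError; `except AttributeError` catches it → returns 5.
3. In parse: `value = fetch()` → value = 5. No exception reaches parse.
4. `except Exception` is skipped; parse returns 5.
5. value = 5.
Result: 5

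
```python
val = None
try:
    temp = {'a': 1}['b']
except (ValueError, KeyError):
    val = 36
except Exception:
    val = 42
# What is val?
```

Step-by-step execution trace:
1. `temp = {'a': 1}['b']` raises KeyError.
2. `except (ValueError, KeyError)` matches (KeyError is in the tuple) → val = 36.
3. `except Exception` is not reached.
Result: 36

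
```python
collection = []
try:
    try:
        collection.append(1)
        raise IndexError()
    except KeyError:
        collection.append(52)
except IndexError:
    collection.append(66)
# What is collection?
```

Step-by-step execution trace:
1. Inner try: `collection.append(1)` → collection = [1].
2. `raise IndexError()` raises IndexError.
3. Inner `except KeyError` does not match IndexError; exception propagates to outer try.
4. Outer `except IndexError` matches → `collection.append(66)` → collection = [1, 66].
Result: [1, 66]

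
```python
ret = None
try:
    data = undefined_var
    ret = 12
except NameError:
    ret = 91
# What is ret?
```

Step-by-step execution trace:
1. `data = undefined_var` raises NameError.
2. `ret = 12` is not reached.
3. `except NameError` matches → ret = 91.
Result: 91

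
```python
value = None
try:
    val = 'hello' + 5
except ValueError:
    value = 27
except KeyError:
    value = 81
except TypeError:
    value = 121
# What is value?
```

Step-by-step execution trace:
1. `val = 'hello' + 5` raises TypeError.
2. `except ValueError` does not match TypeError; skipped.
3. `except KeyError` does not match TypeError; skipped.
4. `except TypeError` matches → value = 121.
Result: 121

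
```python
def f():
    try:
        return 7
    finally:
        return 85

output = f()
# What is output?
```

Step-by-step execution trace:
1. `f()` enters try: `return 7` sets pending return value 7.
2. Before returning, `finally: return 85` runs and overrides the pending return.
3. f() returns 85 → output = 85.
Result: 85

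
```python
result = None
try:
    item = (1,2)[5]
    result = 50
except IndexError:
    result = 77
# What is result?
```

Step-by-step execution trace:
1. `item = (1,2)[5]` raises IndexError.
2. `result = 50` is not reached.
3. `except IndexError` matches → result = 77.
Result: 77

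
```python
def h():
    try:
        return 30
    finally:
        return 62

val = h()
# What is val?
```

Step-by-step execution trace:
1. `h()` enters try: `return 30` sets pending return value 30.
2. Before returning, `finally: return 62` runs and overrides the pending return.
3. h() returns 62 → val = 62.
Result: 62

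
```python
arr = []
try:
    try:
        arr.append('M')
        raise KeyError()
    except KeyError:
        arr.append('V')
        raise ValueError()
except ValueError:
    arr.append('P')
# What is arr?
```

Step-by-step execution trace:
1. Inner try: `arr.append('M')` → arr = ['M'].
2. `raise KeyError()` raises KeyError.
3. Inner `except KeyError` matches → `arr.append('V')` → arr = ['M', 'V'].
4. `raise ValueError()` raises ValueError; propagates to outer try.
5. Outer `except ValueError` matches → `arr.append('P')` → arr = ['M', 'V', 'P'].
Result: ['M', 'V', 'P']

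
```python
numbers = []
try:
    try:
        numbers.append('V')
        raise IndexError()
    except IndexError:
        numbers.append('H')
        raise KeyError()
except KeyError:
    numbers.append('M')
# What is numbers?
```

Step-by-step execution trace:
1. Inner try: `numbers.append('V')` → numbers = ['V'].
2. `raise IndexError()` raises IndexError.
3. Inner `except IndexError` matches → `numbers.append('H')` → numbers = ['V', 'H'].
4. `raise KeyError()` raises KeyError; propagates to outer try.
5. Outer `except KeyError` matches → `numbers.append('M')` → numbers = ['V', 'H', 'M'].
Result: ['V', 'H', 'M']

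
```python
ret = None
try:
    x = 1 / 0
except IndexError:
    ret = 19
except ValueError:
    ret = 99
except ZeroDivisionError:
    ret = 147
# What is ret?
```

Step-by-step execution trace:
1. `x = 1 / 0` raises ZeroDivisionError.
2. `except IndexError` does not match ZeroDivisionError; skipped.
3. `except ValueError` does not match ZeroDivisionError; skipped.
4. `except ZeroDivisionError` matches → ret = 147.
Result: 147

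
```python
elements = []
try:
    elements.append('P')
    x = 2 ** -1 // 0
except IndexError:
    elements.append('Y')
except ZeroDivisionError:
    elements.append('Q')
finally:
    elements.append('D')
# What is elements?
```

Step-by-step execution trace:
1. try: `elements.append('P')` → elements = ['P'].
2. `x = 2 ** -1 // 0` raises ZeroDivisionError.
3. `except IndexError` does not match ZeroDivisionError; skipped.
4. `except ZeroDivisionError` matches → `elements.append('Q')` → elements = ['P', 'Q'].
5. finally always runs: `elements.append('D')` → elements = ['P', 'Q', 'D'].
Result: ['P', 'Q', 'D']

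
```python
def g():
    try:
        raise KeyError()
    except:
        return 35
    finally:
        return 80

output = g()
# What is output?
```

Step-by-step execution trace:
1. `g()` enters try: `raise KeyError()` raises KeyError.
2. bare `except` matches → `return 35` sets pending return value 35.
3. Before returning, `finally: return 80` runs and overrides the pending return.
4. g() returns 80 → output = 80.
Result: 80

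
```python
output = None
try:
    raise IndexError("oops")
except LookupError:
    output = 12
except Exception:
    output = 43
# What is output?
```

Step-by-step execution trace:
1. `raise IndexError(...)` raises IndexError.
2. `except LookupError` matches (IndexError is a subclass of LookupError) → output = 12.
3. `except Exception` is not reached.
Result: 12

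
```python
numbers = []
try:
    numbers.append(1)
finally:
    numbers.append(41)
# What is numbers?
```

Step-by-step execution trace:
1. try: `numbers.append(1)` → numbers = [1].
2. The try body completes without raising.
3. finally always runs: `numbers.append(41)` → numbers = [1, 41].
Result: [1, 41]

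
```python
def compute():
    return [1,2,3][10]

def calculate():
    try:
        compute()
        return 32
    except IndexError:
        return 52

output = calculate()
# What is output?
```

Step-by-step execution trace:
1. `calculate()` calls `compute()`.
2. `compute()` evaluates `[1,2,3][10]`, which raises IndexError; it propagates to the caller.
3. `return 32` is not reached.
4. `except IndexError` in calculate matches → returns 52.
5. output = 52.
Result: 52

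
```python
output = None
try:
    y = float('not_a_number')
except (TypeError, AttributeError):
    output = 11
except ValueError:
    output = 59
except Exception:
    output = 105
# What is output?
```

Step-by-step execution trace:
1. `y = float('not_a_number')` raises ValueError.
2. `except (TypeError, AttributeError)` does not match ValueError; skipped.
3. `except ValueError` matches (exact type match) → output = 59.
4. `except Exception` is not reached.
Result: 59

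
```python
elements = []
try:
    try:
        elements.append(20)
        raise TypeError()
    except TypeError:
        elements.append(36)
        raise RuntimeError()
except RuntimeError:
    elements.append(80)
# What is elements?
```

Step-by-step execution trace:
1. Inner try: `elements.append(20)` → elements = [20].
2. `raise TypeError()` raises TypeError.
3. Inner `except TypeError` matches → `elements.append(36)` → elements = [20, 36].
4. `raise RuntimeError()` raises RuntimeError; propagates to outer try.
5. Outer `except RuntimeError` matches → `elements.append(80)` → elements = [20, 36, 80].
Result: [20, 36, 80]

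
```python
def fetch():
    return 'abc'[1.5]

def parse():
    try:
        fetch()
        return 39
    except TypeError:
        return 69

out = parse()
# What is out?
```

Step-by-step execution trace:
1. `parse()` calls `fetch()`.
2. `fetch()` evaluates `'abc'[1.5]`, which raises TypeError; it propagates to the caller.
3. `return 39` is not reached.
4. `except TypeError` in parse matches → returns 69.
5. out = 69.
Result: 69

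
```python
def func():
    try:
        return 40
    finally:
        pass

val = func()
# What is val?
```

Step-by-step execution trace:
1. `func()` enters try: `return 40` sets pending return value 40.
2. Before returning, `finally: pass` runs (no effect).
3. func() returns 40 → val = 40.
Result: 40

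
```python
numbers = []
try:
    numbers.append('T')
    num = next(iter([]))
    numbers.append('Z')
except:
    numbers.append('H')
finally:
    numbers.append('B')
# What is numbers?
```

Step-by-step execution trace:
1. try: `numbers.append('T')` → numbers = ['T'].
2. `num = next(iter([]))` raises StopIteration; `numbers.append('Z')` is not reached.
3. bare `except` matches → `numbers.append('H')` → numbers = ['T', 'H'].
4. finally always runs: `numbers.append('B')` → numbers = ['T', 'H', 'B'].
Result: ['T', 'H', 'B']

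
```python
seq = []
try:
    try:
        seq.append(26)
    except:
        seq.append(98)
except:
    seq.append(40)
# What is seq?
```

Step-by-step execution trace:
1. Inner try: `seq.append(26)` → seq = [26]. No exception raised.
2. Inner `except` is skipped.
3. Inner try completes normally; outer `except` is skipped.
Result: [26]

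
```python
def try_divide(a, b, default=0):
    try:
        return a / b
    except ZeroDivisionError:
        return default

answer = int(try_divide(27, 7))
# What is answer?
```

Step-by-step execution trace:
1. `try_divide(27, 7)` enters try: `return 27 / 7` → returns 3.857142857142857. No exception raised.
2. `except ZeroDivisionError` is skipped.
3. `int(3.857142857142857)` → 3 → answer = 3.
Result: 3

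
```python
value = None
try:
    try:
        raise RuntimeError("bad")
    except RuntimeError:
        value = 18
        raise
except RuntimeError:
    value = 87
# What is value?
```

Step-by-step execution trace:
1. Inner try: `raise RuntimeError("bad")` raises RuntimeError.
2. Inner `except RuntimeError` matches → value = 18.
3. bare `raise` re-raises the same RuntimeError.
4. Outer `except RuntimeError` matches → value = 87.
Result: 87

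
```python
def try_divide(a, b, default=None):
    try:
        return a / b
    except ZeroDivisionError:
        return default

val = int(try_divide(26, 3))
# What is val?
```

Step-by-step execution trace:
1. `try_divide(26, 3)` enters try: `return 26 / 3` → returns 8.666666666666666. No exception raised.
2. `except ZeroDivisionError` is skipped.
3. `int(8.666666666666666)` → 8 → val = 8.
Result: 8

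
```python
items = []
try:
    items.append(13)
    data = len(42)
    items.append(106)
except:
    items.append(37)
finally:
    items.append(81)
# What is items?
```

Step-by-step execution trace:
1. try: `items.append(13)` → items = [13].
2. `data = len(42)` raises TypeError; `items.append(106)` is not reached.
3. bare `except` matches → `items.append(37)` → items = [13, 37].
4. finally always runs: `items.append(81)` → items = [13, 37, 81].
Result: [13, 37, 81]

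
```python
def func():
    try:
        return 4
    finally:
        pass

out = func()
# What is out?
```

Step-by-step execution trace:
1. `func()` enters try: `return 4` sets pending return value 4.
2. Before returning, `finally: pass` runs (no effect).
3. func() returns 4 → out = 4.
Result: 4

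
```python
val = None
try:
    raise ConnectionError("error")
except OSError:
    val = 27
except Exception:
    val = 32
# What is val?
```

Step-by-step execution trace:
1. `raise ConnectionError(...)` raises ConnectionError.
2. `except OSError` matches (ConnectionError is a subclass of OSError) → val = 27.
3. `except Exception` is not reached.
Result: 27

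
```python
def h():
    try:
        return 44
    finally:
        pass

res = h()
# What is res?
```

Step-by-step execution trace:
1. `h()` enters try: `return 44` sets pending return value 44.
2. Before returning, `finally: pass` runs (no effect).
3. h() returns 44 → res = 44.
Result: 44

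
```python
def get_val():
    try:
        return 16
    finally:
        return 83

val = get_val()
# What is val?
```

Step-by-step execution trace:
1. `get_val()` enters try: `return 16` sets pending return value 16.
2. Before returning, `finally: return 83` runs and overrides the pending return.
3. get_val() returns 83 → val = 83.
Result: 83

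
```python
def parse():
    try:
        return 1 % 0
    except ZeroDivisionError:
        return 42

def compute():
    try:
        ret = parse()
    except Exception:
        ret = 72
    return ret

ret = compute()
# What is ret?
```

Step-by-step execution trace:
1. `compute()` calls `parse()`.
2. In parse: `1 % 0` raises ZeroDivisionError; `except ZeroDivisionError` catches it → returns 42.
3. In compute: `ret = parse()` → ret = 42. No exception reaches compute.
4. `except Exception` is skipped; compute returns 42.
5. ret = 42.
Result: 42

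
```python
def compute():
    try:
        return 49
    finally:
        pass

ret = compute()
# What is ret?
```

Step-by-step execution trace:
1. `compute()` enters try: `return 49` sets pending return value 49.
2. Before returning, `finally: pass` runs (no effect).
3. compute() returns 49 → ret = 49.
Result: 49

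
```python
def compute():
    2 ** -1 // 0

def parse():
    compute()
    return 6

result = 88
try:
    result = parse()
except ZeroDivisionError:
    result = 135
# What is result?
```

Step-by-step execution trace:
1. result starts at 88.
2. try: `parse()` calls `compute()`.
3. `compute()` evaluates `2 ** -1 // 0`, which raises ZeroDivisionError; it propagates through parse (uncaught).
4. `return 6` in parse is not reached; the assignment to result does not complete.
5. `except ZeroDivisionError` matches → result = 135.
Result: 135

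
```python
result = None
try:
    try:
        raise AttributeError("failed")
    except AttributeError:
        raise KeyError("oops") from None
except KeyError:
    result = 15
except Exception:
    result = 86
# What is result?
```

Step-by-step execution trace:
1. Inner try raises AttributeError; inner `except AttributeError` catches it.
2. `raise KeyError(...) from None` raises KeyError (from None suppresses __context__, but the active exception is still KeyError).
3. Outer `except KeyError` matches → result = 15.
4. `except Exception` is not reached.
Result: 15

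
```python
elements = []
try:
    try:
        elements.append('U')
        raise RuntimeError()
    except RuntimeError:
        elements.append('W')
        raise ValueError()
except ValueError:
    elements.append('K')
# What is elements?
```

Step-by-step execution trace:
1. Inner try: `elements.append('U')` → elements = ['U'].
2. `raise RuntimeError()` raises RuntimeError.
3. Inner `except RuntimeError` matches → `elements.append('W')` → elements = ['U', 'W'].
4. `raise ValueError()` raises ValueError; propagates to outer try.
5. Outer `except ValueError` matches → `elements.append('K')` → elements = ['U', 'W', 'K'].
Result: ['U', 'W', 'K']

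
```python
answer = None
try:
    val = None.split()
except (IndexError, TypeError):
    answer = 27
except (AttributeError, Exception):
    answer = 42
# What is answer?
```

Step-by-step execution trace:
1. `val = None.split()` raises AttributeError.
2. `except (IndexError, TypeError)` does not match AttributeError; skipped.
3. `except (AttributeError, Exception)` matches (AttributeError is in the tuple) → answer = 42.
Result: 42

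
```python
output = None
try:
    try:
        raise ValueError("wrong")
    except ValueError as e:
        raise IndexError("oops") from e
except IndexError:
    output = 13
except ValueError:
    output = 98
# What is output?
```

Step-by-step execution trace:
1. Inner try raises ValueError; inner `except ValueError as e` catches it.
2. `raise IndexError(...) from e` raises IndexError (ValueError is attached as __cause__, but only IndexError is active).
3. Outer `except IndexError` matches → output = 13.
4. `except ValueError` is not reached.
Result: 13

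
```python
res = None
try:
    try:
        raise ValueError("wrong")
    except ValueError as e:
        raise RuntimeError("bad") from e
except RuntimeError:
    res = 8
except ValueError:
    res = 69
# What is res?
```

Step-by-step execution trace:
1. Inner try raises ValueError; inner `except ValueError as e` catches it.
2. `raise RuntimeError(...) from e` raises RuntimeError (ValueError is attached as __cause__, but only RuntimeError is active).
3. Outer `except RuntimeError` matches → res = 8.
4. `except ValueError` is not reached.
Result: 8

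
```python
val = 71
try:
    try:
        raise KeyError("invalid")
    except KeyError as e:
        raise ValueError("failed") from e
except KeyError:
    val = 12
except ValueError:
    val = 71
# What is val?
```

Step-by-step execution trace:
1. Inner try raises KeyError; inner `except KeyError as e` catches it.
2. `raise ValueError(...) from e` raises ValueError (KeyError is attached as __cause__, but only ValueError is active).
3. Outer `except KeyError` does not match ValueError; skipped.
4. Outer `except ValueError` matches → val = 71.
Result: 71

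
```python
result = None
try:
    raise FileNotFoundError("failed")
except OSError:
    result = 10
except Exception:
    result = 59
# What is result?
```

Step-by-step execution trace:
1. `raise FileNotFoundError(...)` raises FileNotFoundError.
2. `except OSError` matches (FileNotFoundError is a subclass of OSError) → result = 10.
3. `except Exception` is not reached.
Result: 10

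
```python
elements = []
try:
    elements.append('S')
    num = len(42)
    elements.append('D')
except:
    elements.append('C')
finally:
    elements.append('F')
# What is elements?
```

Step-by-step execution trace:
1. try: `elements.append('S')` → elements = ['S'].
2. `num = len(42)` raises TypeError; `elements.append('D')` is not reached.
3. bare `except` matches → `elements.append('C')` → elements = ['S', 'C'].
4. finally always runs: `elements.append('F')` → elements = ['S', 'C', 'F'].
Result: ['S', 'C', 'F']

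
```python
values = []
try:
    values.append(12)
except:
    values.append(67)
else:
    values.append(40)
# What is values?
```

Step-by-step execution trace:
1. try: `values.append(12)` → values = [12]. No exception raised.
2. `except` is skipped.
3. `else` runs (try completed without exception): `values.append(40)` → values = [12, 40].
Result: [12, 40]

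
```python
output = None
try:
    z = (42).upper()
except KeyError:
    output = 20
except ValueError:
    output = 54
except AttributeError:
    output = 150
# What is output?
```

Step-by-step execution trace:
1. `z = (42).upper()` raises AttributeError.
2. `except KeyError` does not match AttributeError; skipped.
3. `except ValueError` does not match AttributeError; skipped.
4. `except AttributeError` matches → output = 150.
Result: 150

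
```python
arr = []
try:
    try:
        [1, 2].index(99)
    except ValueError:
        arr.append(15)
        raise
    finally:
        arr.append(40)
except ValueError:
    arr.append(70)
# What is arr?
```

Step-by-step execution trace:
1. Inner try: `[1, 2].index(99)` raises ValueError.
2. Inner `except ValueError` matches → `arr.append(15)` → arr = [15].
3. bare `raise` re-raises ValueError.
4. Inner `finally` runs during unwinding: `arr.append(40)` → arr = [15, 40].
5. Outer `except ValueError` matches → `arr.append(70)` → arr = [15, 40, 70].
Result: [15, 40, 70]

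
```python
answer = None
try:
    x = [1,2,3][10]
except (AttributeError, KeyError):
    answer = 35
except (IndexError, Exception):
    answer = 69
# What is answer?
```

Step-by-step execution trace:
1. `x = [1,2,3][10]` raises IndexError.
2. `except (AttributeError, KeyError)` does not match IndexError; skipped.
3. `except (IndexError, Exception)` matches (IndexError is in the tuple) → answer = 69.
Result: 69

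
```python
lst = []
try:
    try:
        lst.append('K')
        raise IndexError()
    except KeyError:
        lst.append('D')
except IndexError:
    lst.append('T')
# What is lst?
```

Step-by-step execution trace:
1. Inner try: `lst.append('K')` → lst = ['K'].
2. `raise IndexError()` raises IndexError.
3. Inner `except KeyError` does not match IndexError; exception propagates to outer try.
4. Outer `except IndexError` matches → `lst.append('T')` → lst = ['K', 'T'].
Result: ['K', 'T']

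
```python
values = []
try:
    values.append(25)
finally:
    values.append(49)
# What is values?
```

Step-by-step execution trace:
1. try: `values.append(25)` → values = [25].
2. The try body completes without raising.
3. finally always runs: `values.append(49)` → values = [25, 49].
Result: [25, 49]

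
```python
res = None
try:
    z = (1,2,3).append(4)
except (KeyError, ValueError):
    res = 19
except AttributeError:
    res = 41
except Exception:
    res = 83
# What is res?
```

Step-by-step execution trace:
1. `z = (1,2,3).append(4)` raises AttributeError.
2. `except (KeyError, ValueError)` does not match AttributeError; skipped.
3. `except AttributeError` matches (exact type match) → res = 41.
4. `except Exception` is not reached.
Result: 41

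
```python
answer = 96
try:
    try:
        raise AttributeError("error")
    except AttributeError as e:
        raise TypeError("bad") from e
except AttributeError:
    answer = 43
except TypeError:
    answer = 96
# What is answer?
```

Step-by-step execution trace:
1. Inner try raises AttributeError; inner `except AttributeError as e` catches it.
2. `raise TypeError(...) from e` raises TypeError (AttributeError is attached as __cause__, but only TypeError is active).
3. Outer `except AttributeError` does not match TypeError; skipped.
4. Outer `except TypeError` matches → answer = 96.
Result: 96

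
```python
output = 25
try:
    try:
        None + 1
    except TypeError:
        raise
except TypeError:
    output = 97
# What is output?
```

Step-by-step execution trace:
1. Inner try: `None + 1` raises TypeError.
2. Inner `except TypeError` matches; bare `raise` re-raises the same TypeError.
3. Outer `except TypeError` matches → output = 97.
Result: 97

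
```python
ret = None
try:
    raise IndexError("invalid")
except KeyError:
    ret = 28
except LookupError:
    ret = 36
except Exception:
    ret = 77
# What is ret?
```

Step-by-step execution trace:
1. `raise IndexError(...)` raises IndexError.
2. `except KeyError` does not match (IndexError is not a subclass of KeyError); skipped.
3. `except LookupError` matches (IndexError is a subclass of LookupError) → ret = 36.
4. `except Exception` is not reached.
Result: 36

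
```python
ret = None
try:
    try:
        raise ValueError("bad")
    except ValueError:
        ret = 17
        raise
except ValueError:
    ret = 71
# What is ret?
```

Step-by-step execution trace:
1. Inner try: `raise ValueError("bad")` raises ValueError.
2. Inner `except ValueError` matches → ret = 17.
3. bare `raise` re-raises the same ValueError.
4. Outer `except ValueError` matches → ret = 71.
Result: 71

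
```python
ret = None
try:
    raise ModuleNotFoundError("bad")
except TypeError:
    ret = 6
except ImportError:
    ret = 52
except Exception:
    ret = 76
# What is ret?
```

Step-by-step execution trace:
1. `raise ModuleNotFoundError(...)` raises ModuleNotFoundError.
2. `except TypeError` does not match (ModuleNotFoundError is not a subclass of TypeError); skipped.
3. `except ImportError` matches (ModuleNotFoundError is a subclass of ImportError) → ret = 52.
4. `except Exception` is not reached.
Result: 52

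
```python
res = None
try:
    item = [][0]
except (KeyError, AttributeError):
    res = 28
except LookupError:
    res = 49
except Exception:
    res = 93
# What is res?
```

Step-by-step execution trace:
1. `item = [][0]` raises IndexError.
2. `except (KeyError, AttributeError)` does not match IndexError; skipped.
3. `except LookupError` matches (IndexError is a subclass of LookupError) → res = 49.
4. `except Exception` is not reached.
Result: 49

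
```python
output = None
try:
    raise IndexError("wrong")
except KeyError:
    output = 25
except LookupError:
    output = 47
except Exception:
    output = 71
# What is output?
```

Step-by-step execution trace:
1. `raise IndexError(...)` raises IndexError.
2. `except KeyError` does not match (IndexError is not a subclass of KeyError); skipped.
3. `except LookupError` matches (IndexError is a subclass of LookupError) → output = 47.
4. `except Exception` is not reached.
Result: 47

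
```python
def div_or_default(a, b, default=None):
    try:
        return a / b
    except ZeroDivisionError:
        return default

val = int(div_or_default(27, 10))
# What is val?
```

Step-by-step execution trace:
1. `div_or_default(27, 10)` enters try: `return 27 / 10` → returns 2.7. No exception raised.
2. `except ZeroDivisionError` is skipped.
3. `int(2.7)` → 2 → val = 2.
Result: 2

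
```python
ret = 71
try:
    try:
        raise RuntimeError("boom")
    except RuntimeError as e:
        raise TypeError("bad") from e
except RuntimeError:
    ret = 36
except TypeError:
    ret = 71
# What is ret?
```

Step-by-step execution trace:
1. Inner try raises RuntimeError; inner `except RuntimeError as e` catches it.
2. `raise TypeError(...) from e` raises TypeError (RuntimeError is attached as __cause__, but only TypeError is active).
3. Outer `except RuntimeError` does not match TypeError; skipped.
4. Outer `except TypeError` matches → ret = 71.
Result: 71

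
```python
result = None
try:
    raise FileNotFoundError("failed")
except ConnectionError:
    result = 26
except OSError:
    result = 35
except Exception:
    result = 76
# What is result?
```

Step-by-step execution trace:
1. `raise FileNotFoundError(...)` raises FileNotFoundError.
2. `except ConnectionError` does not match (FileNotFoundError is not a subclass of ConnectionError); skipped.
3. `except OSError` matches (FileNotFoundError is a subclass of OSError) → result = 35.
4. `except Exception` is not reached.
Result: 35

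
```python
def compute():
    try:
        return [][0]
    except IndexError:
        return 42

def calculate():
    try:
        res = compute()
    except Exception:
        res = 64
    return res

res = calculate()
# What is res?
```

Step-by-step execution trace:
1. `calculate()` calls `compute()`.
2. In compute: `[][0]` raises IndexError; `except IndexError` catches it → returns 42.
3. In calculate: `res = compute()` → res = 42. No exception reaches calculate.
4. `except Exception` is skipped; calculate returns 42.
5. res = 42.
Result: 42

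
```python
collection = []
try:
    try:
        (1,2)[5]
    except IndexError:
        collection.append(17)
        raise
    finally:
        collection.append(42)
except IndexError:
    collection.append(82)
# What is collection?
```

Step-by-step execution trace:
1. Inner try: `(1,2)[5]` raises IndexError.
2. Inner `except IndexError` matches → `collection.append(17)` → collection = [17].
3. bare `raise` re-raises IndexError.
4. Inner `finally` runs during unwinding: `collection.append(42)` → collection = [17, 42].
5. Outer `except IndexError` matches → `collection.append(82)` → collection = [17, 42, 82].
Result: [17, 42, 82]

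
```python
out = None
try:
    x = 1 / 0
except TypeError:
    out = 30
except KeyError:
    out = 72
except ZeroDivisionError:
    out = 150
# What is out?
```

Step-by-step execution trace:
1. `x = 1 / 0` raises ZeroDivisionError.
2. `except TypeError` does not match ZeroDivisionError; skipped.
3. `except KeyError` does not match ZeroDivisionError; skipped.
4. `except ZeroDivisionError` matches → out = 150.
Result: 150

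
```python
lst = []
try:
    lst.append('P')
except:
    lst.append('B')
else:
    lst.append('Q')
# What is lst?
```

Step-by-step execution trace:
1. try: `lst.append('P')` → lst = ['P']. No exception raised.
2. `except` is skipped.
3. `else` runs (try completed without exception): `lst.append('Q')` → lst = ['P', 'Q'].
Result: ['P', 'Q']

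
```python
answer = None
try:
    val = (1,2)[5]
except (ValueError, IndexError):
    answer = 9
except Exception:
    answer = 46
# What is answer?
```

Step-by-step execution trace:
1. `val = (1,2)[5]` raises IndexError.
2. `except (ValueError, IndexError)` matches (IndexError is in the tuple) → answer = 9.
3. `except Exception` is not reached.
Result: 9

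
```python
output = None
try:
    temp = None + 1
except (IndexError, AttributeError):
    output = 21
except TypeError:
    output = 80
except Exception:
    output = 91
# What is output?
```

Step-by-step execution trace:
1. `temp = None + 1` raises TypeError.
2. `except (IndexError, AttributeError)` does not match TypeError; skipped.
3. `except TypeError` matches (exact type match) → output = 80.
4. `except Exception` is not reached.
Result: 80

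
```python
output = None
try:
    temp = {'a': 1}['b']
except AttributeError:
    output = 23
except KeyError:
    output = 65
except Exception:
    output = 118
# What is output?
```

Step-by-step execution trace:
1. `temp = {'a': 1}['b']` raises KeyError.
2. `except AttributeError` does not match KeyError; skipped.
3. `except KeyError` matches → output = 65.
4. Remaining except clauses are skipped.
Result: 65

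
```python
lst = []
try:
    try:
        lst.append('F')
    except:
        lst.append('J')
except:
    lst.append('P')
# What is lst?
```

Step-by-step execution trace:
1. Inner try: `lst.append('F')` → lst = ['F']. No exception raised.
2. Inner `except` is skipped.
3. Inner try completes normally; outer `except` is skipped.
Result: ['F']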